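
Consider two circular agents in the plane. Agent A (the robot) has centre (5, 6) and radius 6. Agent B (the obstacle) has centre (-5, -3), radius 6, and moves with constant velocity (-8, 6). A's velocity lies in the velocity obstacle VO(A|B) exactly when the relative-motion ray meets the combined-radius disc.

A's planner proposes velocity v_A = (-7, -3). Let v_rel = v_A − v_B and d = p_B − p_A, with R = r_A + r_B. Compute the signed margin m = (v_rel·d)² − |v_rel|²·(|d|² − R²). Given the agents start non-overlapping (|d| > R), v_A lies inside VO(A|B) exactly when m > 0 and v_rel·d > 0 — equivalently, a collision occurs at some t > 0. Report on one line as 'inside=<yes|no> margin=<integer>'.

d = (-10, -9),  |d|² = 181;  R = 6+6 = 12,  c = 181−12² = 37
v_rel = (1, -9),  |v_rel|² = 82;  v_rel·d = (1)·(-10) + (-9)·(-9) = 71
82·t² − 142·t + 37 = 0  ⇒  m = 71² − 82·37 = 2007
m = 2007 > 0,  v_rel·d = 71 > 0  ⇒  inside

inside=yes margin=2007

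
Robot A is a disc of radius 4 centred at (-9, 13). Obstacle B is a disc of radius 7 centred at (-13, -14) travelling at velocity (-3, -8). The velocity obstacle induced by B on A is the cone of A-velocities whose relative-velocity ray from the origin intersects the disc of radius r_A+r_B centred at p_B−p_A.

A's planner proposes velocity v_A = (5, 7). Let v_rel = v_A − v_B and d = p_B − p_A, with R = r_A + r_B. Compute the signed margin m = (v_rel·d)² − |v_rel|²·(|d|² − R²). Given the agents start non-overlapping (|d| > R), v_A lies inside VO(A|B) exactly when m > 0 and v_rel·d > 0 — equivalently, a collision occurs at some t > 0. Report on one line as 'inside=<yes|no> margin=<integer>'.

d = (-4, -27),  |d|² = 745;  R = 4+7 = 11,  c = 745−11² = 624
v_rel = (8, 15),  |v_rel|² = 289;  v_rel·d = (8)·(-4) + (15)·(-27) = -437
289·t² + 874·t + 624 = 0  ⇒  m = (-437)² − 289·624 = 10633
m = 10633 > 0,  v_rel·d = -437 < 0  ⇒  outside

inside=no margin=10633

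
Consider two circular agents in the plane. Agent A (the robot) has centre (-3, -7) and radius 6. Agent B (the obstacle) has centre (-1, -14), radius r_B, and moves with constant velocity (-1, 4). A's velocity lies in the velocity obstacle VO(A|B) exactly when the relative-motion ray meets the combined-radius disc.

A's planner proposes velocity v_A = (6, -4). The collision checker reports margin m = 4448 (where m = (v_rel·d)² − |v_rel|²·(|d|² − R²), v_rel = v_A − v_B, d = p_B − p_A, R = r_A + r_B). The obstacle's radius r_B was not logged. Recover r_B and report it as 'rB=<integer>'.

m = 4448
d = (2, -7);  v_rel = (7, -8),  |v_rel|² = 113
v_rel×d = (7)·(-7) − (-8)·(2) = -33
since m = R²·113 − (-33)²:  R² = (1089 + 4448) / 113 = 49
R = √49 = 7  ⇒  r_B = 7 − 6 = 1

rB=1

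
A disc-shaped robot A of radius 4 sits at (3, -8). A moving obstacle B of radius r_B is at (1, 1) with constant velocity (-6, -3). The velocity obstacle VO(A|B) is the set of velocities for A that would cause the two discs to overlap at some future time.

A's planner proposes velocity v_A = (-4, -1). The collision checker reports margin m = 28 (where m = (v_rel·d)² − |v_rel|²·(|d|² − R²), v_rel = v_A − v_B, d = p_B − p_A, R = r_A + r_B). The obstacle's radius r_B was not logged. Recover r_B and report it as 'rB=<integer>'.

m = 28
d = (-2, 9);  v_rel = (2, 2),  |v_rel|² = 8
v_rel×d = (2)·(9) − (2)·(-2) = 22
since m = R²·8 − 22²:  R² = (484 + 28) / 8 = 64
R = √64 = 8  ⇒  r_B = 8 − 4 = 4

rB=4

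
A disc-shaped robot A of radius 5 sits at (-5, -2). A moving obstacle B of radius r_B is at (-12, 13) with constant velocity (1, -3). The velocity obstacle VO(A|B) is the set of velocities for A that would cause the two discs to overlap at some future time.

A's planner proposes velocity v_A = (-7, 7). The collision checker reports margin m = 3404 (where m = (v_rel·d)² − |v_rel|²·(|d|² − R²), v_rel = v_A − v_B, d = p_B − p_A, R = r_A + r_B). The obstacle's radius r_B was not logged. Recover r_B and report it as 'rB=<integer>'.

m = 3404
d = (-7, 15);  v_rel = (-8, 10),  |v_rel|² = 164
v_rel×d = (-8)·(15) − (10)·(-7) = -50
since m = R²·164 − (-50)²:  R² = (2500 + 3404) / 164 = 36
R = √36 = 6  ⇒  r_B = 6 − 5 = 1

rB=1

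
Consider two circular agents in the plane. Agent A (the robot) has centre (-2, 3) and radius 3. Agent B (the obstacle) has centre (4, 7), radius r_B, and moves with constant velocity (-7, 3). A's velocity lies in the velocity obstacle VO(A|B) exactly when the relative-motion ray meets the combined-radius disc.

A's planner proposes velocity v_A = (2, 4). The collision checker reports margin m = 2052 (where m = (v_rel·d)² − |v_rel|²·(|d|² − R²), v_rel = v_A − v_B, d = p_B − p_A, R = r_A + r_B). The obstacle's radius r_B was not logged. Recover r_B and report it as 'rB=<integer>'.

m = 2052
d = (6, 4);  v_rel = (9, 1),  |v_rel|² = 82
v_rel×d = (9)·(4) − (1)·(6) = 30
since m = R²·82 − 30²:  R² = (900 + 2052) / 82 = 36
R = √36 = 6  ⇒  r_B = 6 − 3 = 3

rB=3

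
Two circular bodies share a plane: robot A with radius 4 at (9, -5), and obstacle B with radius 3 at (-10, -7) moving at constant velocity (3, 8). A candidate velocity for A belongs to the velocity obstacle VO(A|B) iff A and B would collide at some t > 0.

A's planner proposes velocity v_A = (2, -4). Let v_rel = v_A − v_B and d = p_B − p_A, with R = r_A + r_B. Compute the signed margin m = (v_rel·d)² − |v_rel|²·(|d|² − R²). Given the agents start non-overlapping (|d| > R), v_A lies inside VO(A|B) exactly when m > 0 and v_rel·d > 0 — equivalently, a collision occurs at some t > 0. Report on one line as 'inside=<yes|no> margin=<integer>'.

d = (-19, -2),  |d|² = 365;  R = 4+3 = 7,  c = 365−7² = 316
v_rel = (-1, -12),  |v_rel|² = 145;  v_rel·d = (-1)·(-19) + (-12)·(-2) = 43
145·t² − 86·t + 316 = 0  ⇒  m = 43² − 145·316 = -43971
m = -43971 < 0,  v_rel·d = 43 > 0  ⇒  outside

inside=no margin=-43971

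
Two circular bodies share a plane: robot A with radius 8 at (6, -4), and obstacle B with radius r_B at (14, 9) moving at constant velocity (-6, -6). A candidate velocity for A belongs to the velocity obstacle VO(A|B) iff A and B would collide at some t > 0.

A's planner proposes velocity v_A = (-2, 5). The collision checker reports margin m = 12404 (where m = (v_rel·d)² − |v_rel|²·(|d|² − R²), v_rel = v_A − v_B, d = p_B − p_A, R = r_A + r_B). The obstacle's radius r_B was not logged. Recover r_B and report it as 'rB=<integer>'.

m = 12404
d = (8, 13);  v_rel = (4, 11),  |v_rel|² = 137
v_rel×d = (4)·(13) − (11)·(8) = -36
since m = R²·137 − (-36)²:  R² = (1296 + 12404) / 137 = 100
R = √100 = 10  ⇒  r_B = 10 − 8 = 2

rB=2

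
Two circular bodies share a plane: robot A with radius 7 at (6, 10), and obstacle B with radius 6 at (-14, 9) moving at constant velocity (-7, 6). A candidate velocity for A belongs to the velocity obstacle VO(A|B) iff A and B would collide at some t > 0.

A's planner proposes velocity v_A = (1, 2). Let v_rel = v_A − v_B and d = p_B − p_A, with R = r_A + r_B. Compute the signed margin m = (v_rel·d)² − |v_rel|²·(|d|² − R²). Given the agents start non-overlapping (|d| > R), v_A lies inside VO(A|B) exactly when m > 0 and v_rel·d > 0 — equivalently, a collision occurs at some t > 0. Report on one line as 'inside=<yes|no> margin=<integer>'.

d = (-20, -1),  |d|² = 401;  R = 7+6 = 13,  c = 401−13² = 232
v_rel = (8, -4),  |v_rel|² = 80;  v_rel·d = (8)·(-20) + (-4)·(-1) = -156
80·t² + 312·t + 232 = 0  ⇒  m = (-156)² − 80·232 = 5776
m = 5776 > 0,  v_rel·d = -156 < 0  ⇒  outside

inside=no margin=5776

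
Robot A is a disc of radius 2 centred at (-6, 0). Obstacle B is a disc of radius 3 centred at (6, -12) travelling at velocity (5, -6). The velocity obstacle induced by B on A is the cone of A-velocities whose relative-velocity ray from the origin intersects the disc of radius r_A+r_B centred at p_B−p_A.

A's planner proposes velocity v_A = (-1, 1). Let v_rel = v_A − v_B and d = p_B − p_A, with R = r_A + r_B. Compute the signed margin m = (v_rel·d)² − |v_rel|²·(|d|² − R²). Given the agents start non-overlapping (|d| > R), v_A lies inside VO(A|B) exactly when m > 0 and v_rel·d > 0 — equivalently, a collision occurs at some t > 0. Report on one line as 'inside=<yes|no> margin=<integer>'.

d = (12, -12),  |d|² = 288;  R = 2+3 = 5,  c = 288−5² = 263
v_rel = (-6, 7),  |v_rel|² = 85;  v_rel·d = (-6)·(12) + (7)·(-12) = -156
85·t² + 312·t + 263 = 0  ⇒  m = (-156)² − 85·263 = 1981
m = 1981 > 0,  v_rel·d = -156 < 0  ⇒  outside

inside=no margin=1981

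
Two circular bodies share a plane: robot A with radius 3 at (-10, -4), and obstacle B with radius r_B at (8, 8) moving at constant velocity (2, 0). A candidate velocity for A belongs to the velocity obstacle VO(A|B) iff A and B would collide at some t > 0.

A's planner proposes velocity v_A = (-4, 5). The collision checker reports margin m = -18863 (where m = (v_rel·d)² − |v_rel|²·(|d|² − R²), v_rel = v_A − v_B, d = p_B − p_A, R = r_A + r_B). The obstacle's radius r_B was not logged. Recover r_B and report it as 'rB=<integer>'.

m = -18863
d = (18, 12);  v_rel = (-6, 5),  |v_rel|² = 61
v_rel×d = (-6)·(12) − (5)·(18) = -162
since m = R²·61 − (-162)²:  R² = (26244 + -18863) / 61 = 121
R = √121 = 11  ⇒  r_B = 11 − 3 = 8

rB=8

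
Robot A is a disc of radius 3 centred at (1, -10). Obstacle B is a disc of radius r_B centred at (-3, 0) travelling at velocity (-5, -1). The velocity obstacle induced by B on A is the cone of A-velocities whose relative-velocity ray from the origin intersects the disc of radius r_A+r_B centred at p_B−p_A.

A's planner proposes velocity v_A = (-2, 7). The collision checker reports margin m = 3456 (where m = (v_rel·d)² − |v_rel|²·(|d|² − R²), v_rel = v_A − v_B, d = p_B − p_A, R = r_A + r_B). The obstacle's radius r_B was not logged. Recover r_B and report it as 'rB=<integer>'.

m = 3456
d = (-4, 10);  v_rel = (3, 8),  |v_rel|² = 73
v_rel×d = (3)·(10) − (8)·(-4) = 62
since m = R²·73 − 62²:  R² = (3844 + 3456) / 73 = 100
R = √100 = 10  ⇒  r_B = 10 − 3 = 7

rB=7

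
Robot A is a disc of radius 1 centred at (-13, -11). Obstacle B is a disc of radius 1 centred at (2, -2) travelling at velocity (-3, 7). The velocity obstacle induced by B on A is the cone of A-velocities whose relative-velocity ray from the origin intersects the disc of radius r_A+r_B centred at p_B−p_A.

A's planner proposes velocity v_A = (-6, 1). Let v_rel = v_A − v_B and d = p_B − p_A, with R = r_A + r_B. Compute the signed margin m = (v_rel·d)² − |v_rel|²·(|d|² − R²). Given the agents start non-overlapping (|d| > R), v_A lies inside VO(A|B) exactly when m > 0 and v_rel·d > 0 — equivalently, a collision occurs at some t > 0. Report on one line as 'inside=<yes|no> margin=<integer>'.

d = (15, 9),  |d|² = 306;  R = 1+1 = 2,  c = 306−2² = 302
v_rel = (-3, -6),  |v_rel|² = 45;  v_rel·d = (-3)·(15) + (-6)·(9) = -99
45·t² + 198·t + 302 = 0  ⇒  m = (-99)² − 45·302 = -3789
m = -3789 < 0,  v_rel·d = -99 < 0  ⇒  outside

inside=no margin=-3789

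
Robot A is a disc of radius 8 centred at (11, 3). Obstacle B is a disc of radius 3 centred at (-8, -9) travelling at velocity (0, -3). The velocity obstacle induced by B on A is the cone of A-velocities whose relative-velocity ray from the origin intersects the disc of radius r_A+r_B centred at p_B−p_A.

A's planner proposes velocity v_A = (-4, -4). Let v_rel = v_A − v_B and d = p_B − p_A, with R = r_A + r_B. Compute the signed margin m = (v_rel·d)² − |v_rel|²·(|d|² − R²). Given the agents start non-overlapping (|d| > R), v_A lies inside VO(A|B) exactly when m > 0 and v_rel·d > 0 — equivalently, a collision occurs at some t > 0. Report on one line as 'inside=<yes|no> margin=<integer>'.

d = (-19, -12),  |d|² = 505;  R = 8+3 = 11,  c = 505−11² = 384
v_rel = (-4, -1),  |v_rel|² = 17;  v_rel·d = (-4)·(-19) + (-1)·(-12) = 88
17·t² − 176·t + 384 = 0  ⇒  m = 88² − 17·384 = 1216
m = 1216 > 0,  v_rel·d = 88 > 0  ⇒  inside

inside=yes margin=1216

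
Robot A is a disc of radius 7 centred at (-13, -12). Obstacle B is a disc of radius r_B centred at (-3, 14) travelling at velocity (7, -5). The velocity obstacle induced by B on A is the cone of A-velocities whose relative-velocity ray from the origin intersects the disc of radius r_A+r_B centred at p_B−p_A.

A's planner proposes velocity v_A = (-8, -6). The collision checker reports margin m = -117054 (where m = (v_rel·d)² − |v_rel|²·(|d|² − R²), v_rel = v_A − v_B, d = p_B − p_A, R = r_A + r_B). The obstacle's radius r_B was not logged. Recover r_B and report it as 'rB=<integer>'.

m = -117054
d = (10, 26);  v_rel = (-15, -1),  |v_rel|² = 226
v_rel×d = (-15)·(26) − (-1)·(10) = -380
since m = R²·226 − (-380)²:  R² = (144400 + -117054) / 226 = 121
R = √121 = 11  ⇒  r_B = 11 − 7 = 4

rB=4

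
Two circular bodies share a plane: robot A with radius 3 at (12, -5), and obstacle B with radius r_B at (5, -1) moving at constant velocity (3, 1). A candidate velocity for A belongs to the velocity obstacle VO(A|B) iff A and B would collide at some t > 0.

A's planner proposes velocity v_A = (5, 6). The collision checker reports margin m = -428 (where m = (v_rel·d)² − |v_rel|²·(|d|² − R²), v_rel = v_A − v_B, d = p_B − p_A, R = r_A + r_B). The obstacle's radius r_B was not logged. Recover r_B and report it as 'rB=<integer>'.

m = -428
d = (-7, 4);  v_rel = (2, 5),  |v_rel|² = 29
v_rel×d = (2)·(4) − (5)·(-7) = 43
since m = R²·29 − 43²:  R² = (1849 + -428) / 29 = 49
R = √49 = 7  ⇒  r_B = 7 − 3 = 4

rB=4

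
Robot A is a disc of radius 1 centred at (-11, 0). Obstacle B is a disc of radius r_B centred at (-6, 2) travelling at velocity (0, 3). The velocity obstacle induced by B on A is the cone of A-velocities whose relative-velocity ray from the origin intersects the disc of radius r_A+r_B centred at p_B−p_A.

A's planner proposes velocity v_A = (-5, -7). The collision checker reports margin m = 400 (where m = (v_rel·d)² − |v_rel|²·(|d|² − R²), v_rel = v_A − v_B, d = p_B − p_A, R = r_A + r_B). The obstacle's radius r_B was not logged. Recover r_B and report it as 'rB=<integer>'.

m = 400
d = (5, 2);  v_rel = (-5, -10),  |v_rel|² = 125
v_rel×d = (-5)·(2) − (-10)·(5) = 40
since m = R²·125 − 40²:  R² = (1600 + 400) / 125 = 16
R = √16 = 4  ⇒  r_B = 4 − 1 = 3

rB=3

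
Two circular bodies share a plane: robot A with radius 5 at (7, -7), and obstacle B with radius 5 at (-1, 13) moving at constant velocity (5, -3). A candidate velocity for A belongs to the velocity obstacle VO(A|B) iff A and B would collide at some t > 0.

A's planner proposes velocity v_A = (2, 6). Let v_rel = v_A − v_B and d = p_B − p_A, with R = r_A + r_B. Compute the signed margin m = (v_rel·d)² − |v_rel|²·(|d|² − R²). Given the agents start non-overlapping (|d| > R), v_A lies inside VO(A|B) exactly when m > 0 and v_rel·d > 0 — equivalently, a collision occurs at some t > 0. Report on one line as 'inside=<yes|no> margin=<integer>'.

d = (-8, 20),  |d|² = 464;  R = 5+5 = 10,  c = 464−10² = 364
v_rel = (-3, 9),  |v_rel|² = 90;  v_rel·d = (-3)·(-8) + (9)·(20) = 204
90·t² − 408·t + 364 = 0  ⇒  m = 204² − 90·364 = 8856
m = 8856 > 0,  v_rel·d = 204 > 0  ⇒  inside

inside=yes margin=8856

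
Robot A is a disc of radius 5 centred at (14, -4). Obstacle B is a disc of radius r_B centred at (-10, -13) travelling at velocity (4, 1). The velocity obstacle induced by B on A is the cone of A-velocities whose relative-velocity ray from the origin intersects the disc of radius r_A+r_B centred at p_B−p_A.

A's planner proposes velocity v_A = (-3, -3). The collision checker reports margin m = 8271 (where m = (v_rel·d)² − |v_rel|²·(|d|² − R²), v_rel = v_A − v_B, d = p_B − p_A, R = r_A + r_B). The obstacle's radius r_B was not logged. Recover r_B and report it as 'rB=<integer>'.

m = 8271
d = (-24, -9);  v_rel = (-7, -4),  |v_rel|² = 65
v_rel×d = (-7)·(-9) − (-4)·(-24) = -33
since m = R²·65 − (-33)²:  R² = (1089 + 8271) / 65 = 144
R = √144 = 12  ⇒  r_B = 12 − 5 = 7

rB=7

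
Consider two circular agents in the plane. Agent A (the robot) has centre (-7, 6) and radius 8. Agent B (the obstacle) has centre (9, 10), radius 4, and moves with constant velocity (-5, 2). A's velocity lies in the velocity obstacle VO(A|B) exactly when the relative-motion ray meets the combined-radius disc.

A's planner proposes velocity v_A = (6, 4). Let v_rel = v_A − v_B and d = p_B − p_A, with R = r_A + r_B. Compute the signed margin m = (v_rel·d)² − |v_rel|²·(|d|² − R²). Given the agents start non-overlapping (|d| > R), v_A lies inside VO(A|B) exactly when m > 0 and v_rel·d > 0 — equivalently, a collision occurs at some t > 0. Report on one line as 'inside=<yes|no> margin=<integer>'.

d = (16, 4),  |d|² = 272;  R = 8+4 = 12,  c = 272−12² = 128
v_rel = (11, 2),  |v_rel|² = 125;  v_rel·d = (11)·(16) + (2)·(4) = 184
125·t² − 368·t + 128 = 0  ⇒  m = 184² − 125·128 = 17856
m = 17856 > 0,  v_rel·d = 184 > 0  ⇒  inside

inside=yes margin=17856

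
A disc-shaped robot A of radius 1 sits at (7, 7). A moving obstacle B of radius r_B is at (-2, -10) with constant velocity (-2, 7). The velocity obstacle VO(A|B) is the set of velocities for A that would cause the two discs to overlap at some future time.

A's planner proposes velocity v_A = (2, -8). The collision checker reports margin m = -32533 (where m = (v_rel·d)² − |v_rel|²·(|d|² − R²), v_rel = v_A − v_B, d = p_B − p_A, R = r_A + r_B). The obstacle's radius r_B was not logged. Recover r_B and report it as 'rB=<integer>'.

m = -32533
d = (-9, -17);  v_rel = (4, -15),  |v_rel|² = 241
v_rel×d = (4)·(-17) − (-15)·(-9) = -203
since m = R²·241 − (-203)²:  R² = (41209 + -32533) / 241 = 36
R = √36 = 6  ⇒  r_B = 6 − 1 = 5

rB=5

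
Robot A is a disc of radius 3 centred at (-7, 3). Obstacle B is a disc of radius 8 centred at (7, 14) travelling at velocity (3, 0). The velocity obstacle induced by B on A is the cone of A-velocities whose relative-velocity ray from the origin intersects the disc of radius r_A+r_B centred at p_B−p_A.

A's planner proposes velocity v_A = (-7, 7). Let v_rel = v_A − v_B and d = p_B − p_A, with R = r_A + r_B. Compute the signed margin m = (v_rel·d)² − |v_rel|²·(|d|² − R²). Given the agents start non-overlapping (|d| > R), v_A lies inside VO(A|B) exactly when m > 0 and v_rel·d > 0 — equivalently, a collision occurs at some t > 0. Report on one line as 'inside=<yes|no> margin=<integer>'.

d = (14, 11),  |d|² = 317;  R = 3+8 = 11,  c = 317−11² = 196
v_rel = (-10, 7),  |v_rel|² = 149;  v_rel·d = (-10)·(14) + (7)·(11) = -63
149·t² + 126·t + 196 = 0  ⇒  m = (-63)² − 149·196 = -25235
m = -25235 < 0,  v_rel·d = -63 < 0  ⇒  outside

inside=no margin=-25235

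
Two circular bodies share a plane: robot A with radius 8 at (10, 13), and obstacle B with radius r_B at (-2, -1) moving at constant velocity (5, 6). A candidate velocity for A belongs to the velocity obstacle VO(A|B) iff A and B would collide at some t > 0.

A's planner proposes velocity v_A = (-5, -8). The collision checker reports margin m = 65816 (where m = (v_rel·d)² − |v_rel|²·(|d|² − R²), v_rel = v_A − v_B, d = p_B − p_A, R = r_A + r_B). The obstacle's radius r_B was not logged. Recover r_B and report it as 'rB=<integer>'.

m = 65816
d = (-12, -14);  v_rel = (-10, -14),  |v_rel|² = 296
v_rel×d = (-10)·(-14) − (-14)·(-12) = -28
since m = R²·296 − (-28)²:  R² = (784 + 65816) / 296 = 225
R = √225 = 15  ⇒  r_B = 15 − 8 = 7

rB=7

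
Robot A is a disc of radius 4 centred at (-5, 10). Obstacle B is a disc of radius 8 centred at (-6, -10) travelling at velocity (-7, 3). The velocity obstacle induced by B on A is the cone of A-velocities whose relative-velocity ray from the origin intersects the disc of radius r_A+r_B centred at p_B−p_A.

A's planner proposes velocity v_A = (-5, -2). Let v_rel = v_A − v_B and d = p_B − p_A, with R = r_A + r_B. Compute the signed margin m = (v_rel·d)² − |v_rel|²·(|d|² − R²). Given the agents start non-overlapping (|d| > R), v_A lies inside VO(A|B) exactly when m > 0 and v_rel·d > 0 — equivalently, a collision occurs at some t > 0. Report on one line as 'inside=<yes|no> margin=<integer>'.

d = (-1, -20),  |d|² = 401;  R = 4+8 = 12,  c = 401−12² = 257
v_rel = (2, -5),  |v_rel|² = 29;  v_rel·d = (2)·(-1) + (-5)·(-20) = 98
29·t² − 196·t + 257 = 0  ⇒  m = 98² − 29·257 = 2151
m = 2151 > 0,  v_rel·d = 98 > 0  ⇒  inside

inside=yes margin=2151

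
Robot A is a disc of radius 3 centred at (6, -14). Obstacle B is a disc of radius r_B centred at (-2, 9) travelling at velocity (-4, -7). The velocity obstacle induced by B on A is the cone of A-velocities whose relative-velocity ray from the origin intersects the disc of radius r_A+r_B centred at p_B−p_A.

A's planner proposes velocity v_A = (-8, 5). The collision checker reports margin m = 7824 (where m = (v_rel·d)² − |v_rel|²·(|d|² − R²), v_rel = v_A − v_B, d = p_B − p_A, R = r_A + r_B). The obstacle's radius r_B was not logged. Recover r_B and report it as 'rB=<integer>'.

m = 7824
d = (-8, 23);  v_rel = (-4, 12),  |v_rel|² = 160
v_rel×d = (-4)·(23) − (12)·(-8) = 4
since m = R²·160 − 4²:  R² = (16 + 7824) / 160 = 49
R = √49 = 7  ⇒  r_B = 7 − 3 = 4

rB=4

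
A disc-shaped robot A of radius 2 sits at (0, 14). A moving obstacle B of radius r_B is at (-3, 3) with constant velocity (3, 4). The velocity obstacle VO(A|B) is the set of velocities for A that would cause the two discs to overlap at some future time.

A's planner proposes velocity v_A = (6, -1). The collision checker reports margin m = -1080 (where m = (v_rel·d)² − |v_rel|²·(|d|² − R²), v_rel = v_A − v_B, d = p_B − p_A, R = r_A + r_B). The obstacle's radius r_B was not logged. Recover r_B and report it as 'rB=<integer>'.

m = -1080
d = (-3, -11);  v_rel = (3, -5),  |v_rel|² = 34
v_rel×d = (3)·(-11) − (-5)·(-3) = -48
since m = R²·34 − (-48)²:  R² = (2304 + -1080) / 34 = 36
R = √36 = 6  ⇒  r_B = 6 − 2 = 4

rB=4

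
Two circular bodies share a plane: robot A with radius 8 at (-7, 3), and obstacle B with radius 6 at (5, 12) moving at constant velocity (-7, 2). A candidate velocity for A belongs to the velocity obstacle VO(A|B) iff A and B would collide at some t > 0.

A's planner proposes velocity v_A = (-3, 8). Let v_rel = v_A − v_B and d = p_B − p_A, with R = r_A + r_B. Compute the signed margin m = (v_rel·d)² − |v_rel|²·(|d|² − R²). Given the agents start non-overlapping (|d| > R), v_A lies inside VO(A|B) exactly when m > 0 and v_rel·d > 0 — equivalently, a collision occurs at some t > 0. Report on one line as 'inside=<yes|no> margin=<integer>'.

d = (12, 9),  |d|² = 225;  R = 8+6 = 14,  c = 225−14² = 29
v_rel = (4, 6),  |v_rel|² = 52;  v_rel·d = (4)·(12) + (6)·(9) = 102
52·t² − 204·t + 29 = 0  ⇒  m = 102² − 52·29 = 8896
m = 8896 > 0,  v_rel·d = 102 > 0  ⇒  inside

inside=yes margin=8896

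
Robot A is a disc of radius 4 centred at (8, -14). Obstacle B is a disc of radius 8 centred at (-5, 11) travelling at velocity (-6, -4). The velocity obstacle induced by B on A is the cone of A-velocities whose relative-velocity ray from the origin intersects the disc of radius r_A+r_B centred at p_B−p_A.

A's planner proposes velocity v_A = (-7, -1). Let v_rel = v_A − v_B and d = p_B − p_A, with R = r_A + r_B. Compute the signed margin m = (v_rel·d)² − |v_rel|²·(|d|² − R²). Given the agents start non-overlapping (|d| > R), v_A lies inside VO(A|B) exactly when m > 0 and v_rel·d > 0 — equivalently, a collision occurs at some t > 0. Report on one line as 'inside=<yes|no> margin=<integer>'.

d = (-13, 25),  |d|² = 794;  R = 4+8 = 12,  c = 794−12² = 650
v_rel = (-1, 3),  |v_rel|² = 10;  v_rel·d = (-1)·(-13) + (3)·(25) = 88
10·t² − 176·t + 650 = 0  ⇒  m = 88² − 10·650 = 1244
m = 1244 > 0,  v_rel·d = 88 > 0  ⇒  inside

inside=yes margin=1244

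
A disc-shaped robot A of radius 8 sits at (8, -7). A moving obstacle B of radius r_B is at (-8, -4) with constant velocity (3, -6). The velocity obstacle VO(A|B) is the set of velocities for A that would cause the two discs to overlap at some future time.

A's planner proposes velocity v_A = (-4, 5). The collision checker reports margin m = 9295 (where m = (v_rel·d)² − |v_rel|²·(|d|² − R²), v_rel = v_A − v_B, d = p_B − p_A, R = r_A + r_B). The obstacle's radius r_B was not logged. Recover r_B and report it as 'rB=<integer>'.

m = 9295
d = (-16, 3);  v_rel = (-7, 11),  |v_rel|² = 170
v_rel×d = (-7)·(3) − (11)·(-16) = 155
since m = R²·170 − 155²:  R² = (24025 + 9295) / 170 = 196
R = √196 = 14  ⇒  r_B = 14 − 8 = 6

rB=6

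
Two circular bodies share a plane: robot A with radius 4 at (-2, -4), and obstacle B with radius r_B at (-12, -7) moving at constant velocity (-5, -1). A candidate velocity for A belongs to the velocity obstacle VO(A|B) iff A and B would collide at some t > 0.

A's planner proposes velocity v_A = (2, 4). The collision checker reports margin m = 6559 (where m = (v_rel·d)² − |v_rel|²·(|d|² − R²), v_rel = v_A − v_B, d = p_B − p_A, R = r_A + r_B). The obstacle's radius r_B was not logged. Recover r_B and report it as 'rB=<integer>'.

m = 6559
d = (-10, -3);  v_rel = (7, 5),  |v_rel|² = 74
v_rel×d = (7)·(-3) − (5)·(-10) = 29
since m = R²·74 − 29²:  R² = (841 + 6559) / 74 = 100
R = √100 = 10  ⇒  r_B = 10 − 4 = 6

rB=6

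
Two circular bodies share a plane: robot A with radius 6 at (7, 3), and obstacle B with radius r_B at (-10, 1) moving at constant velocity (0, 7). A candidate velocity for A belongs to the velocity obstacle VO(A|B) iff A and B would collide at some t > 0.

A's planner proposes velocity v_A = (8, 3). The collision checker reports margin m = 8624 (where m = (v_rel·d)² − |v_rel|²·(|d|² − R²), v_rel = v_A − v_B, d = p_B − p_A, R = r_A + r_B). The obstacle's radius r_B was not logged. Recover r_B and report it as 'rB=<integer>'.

m = 8624
d = (-17, -2);  v_rel = (8, -4),  |v_rel|² = 80
v_rel×d = (8)·(-2) − (-4)·(-17) = -84
since m = R²·80 − (-84)²:  R² = (7056 + 8624) / 80 = 196
R = √196 = 14  ⇒  r_B = 14 − 6 = 8

rB=8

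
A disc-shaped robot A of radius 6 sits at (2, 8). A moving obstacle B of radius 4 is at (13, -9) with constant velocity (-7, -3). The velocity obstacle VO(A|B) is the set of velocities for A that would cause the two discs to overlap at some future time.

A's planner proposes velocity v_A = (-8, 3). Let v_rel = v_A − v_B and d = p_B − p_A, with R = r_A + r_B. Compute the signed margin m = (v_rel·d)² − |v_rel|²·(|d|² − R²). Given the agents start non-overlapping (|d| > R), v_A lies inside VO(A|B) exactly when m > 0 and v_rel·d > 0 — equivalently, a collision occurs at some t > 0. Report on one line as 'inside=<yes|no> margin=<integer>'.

d = (11, -17),  |d|² = 410;  R = 6+4 = 10,  c = 410−10² = 310
v_rel = (-1, 6),  |v_rel|² = 37;  v_rel·d = (-1)·(11) + (6)·(-17) = -113
37·t² + 226·t + 310 = 0  ⇒  m = (-113)² − 37·310 = 1299
m = 1299 > 0,  v_rel·d = -113 < 0  ⇒  outside

inside=no margin=1299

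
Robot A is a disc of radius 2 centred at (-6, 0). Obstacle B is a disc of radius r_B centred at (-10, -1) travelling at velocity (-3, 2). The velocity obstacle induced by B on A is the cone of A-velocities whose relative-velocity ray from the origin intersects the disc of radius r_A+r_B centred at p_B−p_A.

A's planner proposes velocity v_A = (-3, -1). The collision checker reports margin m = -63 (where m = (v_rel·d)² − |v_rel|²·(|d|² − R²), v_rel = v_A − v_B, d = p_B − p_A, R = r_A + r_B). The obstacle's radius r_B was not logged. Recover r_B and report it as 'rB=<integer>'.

m = -63
d = (-4, -1);  v_rel = (0, -3),  |v_rel|² = 9
v_rel×d = (0)·(-1) − (-3)·(-4) = -12
since m = R²·9 − (-12)²:  R² = (144 + -63) / 9 = 9
R = √9 = 3  ⇒  r_B = 3 − 2 = 1

rB=1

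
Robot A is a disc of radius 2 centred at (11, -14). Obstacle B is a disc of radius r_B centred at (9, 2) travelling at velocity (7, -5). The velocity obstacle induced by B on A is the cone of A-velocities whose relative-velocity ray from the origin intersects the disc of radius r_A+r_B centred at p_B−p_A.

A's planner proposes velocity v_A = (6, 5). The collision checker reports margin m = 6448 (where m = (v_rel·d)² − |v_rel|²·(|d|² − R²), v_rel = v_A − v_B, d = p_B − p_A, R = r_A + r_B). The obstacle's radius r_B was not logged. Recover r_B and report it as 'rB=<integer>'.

m = 6448
d = (-2, 16);  v_rel = (-1, 10),  |v_rel|² = 101
v_rel×d = (-1)·(16) − (10)·(-2) = 4
since m = R²·101 − 4²:  R² = (16 + 6448) / 101 = 64
R = √64 = 8  ⇒  r_B = 8 − 2 = 6

rB=6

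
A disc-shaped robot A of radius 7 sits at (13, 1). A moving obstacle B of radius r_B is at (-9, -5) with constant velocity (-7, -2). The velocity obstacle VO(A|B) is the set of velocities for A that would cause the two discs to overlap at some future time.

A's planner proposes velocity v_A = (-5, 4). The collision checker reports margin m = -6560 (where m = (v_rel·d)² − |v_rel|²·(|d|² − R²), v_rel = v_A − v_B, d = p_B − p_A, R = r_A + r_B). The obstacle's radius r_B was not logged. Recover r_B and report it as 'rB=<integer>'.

m = -6560
d = (-22, -6);  v_rel = (2, 6),  |v_rel|² = 40
v_rel×d = (2)·(-6) − (6)·(-22) = 120
since m = R²·40 − 120²:  R² = (14400 + -6560) / 40 = 196
R = √196 = 14  ⇒  r_B = 14 − 7 = 7

rB=7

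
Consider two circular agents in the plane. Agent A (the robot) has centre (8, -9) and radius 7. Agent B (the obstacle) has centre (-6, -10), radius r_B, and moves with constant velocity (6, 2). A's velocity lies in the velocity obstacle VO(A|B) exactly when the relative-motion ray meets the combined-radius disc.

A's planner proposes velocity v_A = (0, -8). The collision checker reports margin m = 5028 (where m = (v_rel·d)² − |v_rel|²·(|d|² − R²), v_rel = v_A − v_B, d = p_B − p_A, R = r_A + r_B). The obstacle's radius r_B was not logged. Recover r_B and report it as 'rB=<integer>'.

m = 5028
d = (-14, -1);  v_rel = (-6, -10),  |v_rel|² = 136
v_rel×d = (-6)·(-1) − (-10)·(-14) = -134
since m = R²·136 − (-134)²:  R² = (17956 + 5028) / 136 = 169
R = √169 = 13  ⇒  r_B = 13 − 7 = 6

rB=6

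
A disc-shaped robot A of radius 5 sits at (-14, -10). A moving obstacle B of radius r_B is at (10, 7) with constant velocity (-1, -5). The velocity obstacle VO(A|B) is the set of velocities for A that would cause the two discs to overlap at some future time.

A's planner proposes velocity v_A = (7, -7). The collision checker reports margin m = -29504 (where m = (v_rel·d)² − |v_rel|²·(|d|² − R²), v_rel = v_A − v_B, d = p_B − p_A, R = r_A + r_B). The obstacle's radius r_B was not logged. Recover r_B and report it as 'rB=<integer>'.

m = -29504
d = (24, 17);  v_rel = (8, -2),  |v_rel|² = 68
v_rel×d = (8)·(17) − (-2)·(24) = 184
since m = R²·68 − 184²:  R² = (33856 + -29504) / 68 = 64
R = √64 = 8  ⇒  r_B = 8 − 5 = 3

rB=3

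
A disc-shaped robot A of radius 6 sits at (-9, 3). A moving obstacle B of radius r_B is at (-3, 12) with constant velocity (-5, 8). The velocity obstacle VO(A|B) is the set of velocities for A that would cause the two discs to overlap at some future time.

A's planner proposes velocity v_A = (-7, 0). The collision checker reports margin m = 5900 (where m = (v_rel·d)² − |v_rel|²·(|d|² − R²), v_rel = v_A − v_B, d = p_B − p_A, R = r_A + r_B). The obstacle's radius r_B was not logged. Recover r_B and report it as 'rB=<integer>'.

m = 5900
d = (6, 9);  v_rel = (-2, -8),  |v_rel|² = 68
v_rel×d = (-2)·(9) − (-8)·(6) = 30
since m = R²·68 − 30²:  R² = (900 + 5900) / 68 = 100
R = √100 = 10  ⇒  r_B = 10 − 6 = 4

rB=4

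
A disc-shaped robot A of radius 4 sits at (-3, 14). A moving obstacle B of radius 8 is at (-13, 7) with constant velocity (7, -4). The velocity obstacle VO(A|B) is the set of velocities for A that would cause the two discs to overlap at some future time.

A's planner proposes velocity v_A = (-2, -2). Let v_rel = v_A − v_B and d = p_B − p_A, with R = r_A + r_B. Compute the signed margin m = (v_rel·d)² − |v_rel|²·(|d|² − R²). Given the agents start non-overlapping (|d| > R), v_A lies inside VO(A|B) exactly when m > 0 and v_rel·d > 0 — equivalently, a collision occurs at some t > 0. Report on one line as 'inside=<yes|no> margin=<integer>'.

d = (-10, -7),  |d|² = 149;  R = 4+8 = 12,  c = 149−12² = 5
v_rel = (-9, 2),  |v_rel|² = 85;  v_rel·d = (-9)·(-10) + (2)·(-7) = 76
85·t² − 152·t + 5 = 0  ⇒  m = 76² − 85·5 = 5351
m = 5351 > 0,  v_rel·d = 76 > 0  ⇒  inside

inside=yes margin=5351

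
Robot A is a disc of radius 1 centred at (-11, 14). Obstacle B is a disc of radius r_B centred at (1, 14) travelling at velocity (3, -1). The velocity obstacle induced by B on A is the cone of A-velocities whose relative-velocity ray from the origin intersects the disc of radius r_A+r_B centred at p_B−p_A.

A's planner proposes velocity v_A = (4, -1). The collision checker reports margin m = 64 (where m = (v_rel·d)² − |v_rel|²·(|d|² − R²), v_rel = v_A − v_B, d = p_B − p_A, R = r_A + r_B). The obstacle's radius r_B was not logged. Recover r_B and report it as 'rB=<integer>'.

m = 64
d = (12, 0);  v_rel = (1, 0),  |v_rel|² = 1
v_rel×d = (1)·(0) − (0)·(12) = 0
since m = R²·1 − 0²:  R² = (0 + 64) / 1 = 64
R = √64 = 8  ⇒  r_B = 8 − 1 = 7

rB=7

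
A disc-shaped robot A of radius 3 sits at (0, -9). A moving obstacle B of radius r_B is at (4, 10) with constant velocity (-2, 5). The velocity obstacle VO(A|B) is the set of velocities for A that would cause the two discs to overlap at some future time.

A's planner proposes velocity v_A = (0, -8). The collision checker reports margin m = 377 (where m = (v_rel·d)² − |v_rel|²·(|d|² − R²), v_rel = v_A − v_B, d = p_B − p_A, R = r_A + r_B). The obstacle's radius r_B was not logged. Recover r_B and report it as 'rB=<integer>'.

m = 377
d = (4, 19);  v_rel = (2, -13),  |v_rel|² = 173
v_rel×d = (2)·(19) − (-13)·(4) = 90
since m = R²·173 − 90²:  R² = (8100 + 377) / 173 = 49
R = √49 = 7  ⇒  r_B = 7 − 3 = 4

rB=4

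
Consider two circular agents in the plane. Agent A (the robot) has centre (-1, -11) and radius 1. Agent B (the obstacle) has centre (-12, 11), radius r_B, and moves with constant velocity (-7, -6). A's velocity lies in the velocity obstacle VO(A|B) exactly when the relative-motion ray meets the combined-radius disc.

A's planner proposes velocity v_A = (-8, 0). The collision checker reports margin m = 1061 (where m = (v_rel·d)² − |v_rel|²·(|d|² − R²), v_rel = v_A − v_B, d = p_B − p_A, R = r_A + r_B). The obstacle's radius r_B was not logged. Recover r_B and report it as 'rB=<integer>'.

m = 1061
d = (-11, 22);  v_rel = (-1, 6),  |v_rel|² = 37
v_rel×d = (-1)·(22) − (6)·(-11) = 44
since m = R²·37 − 44²:  R² = (1936 + 1061) / 37 = 81
R = √81 = 9  ⇒  r_B = 9 − 1 = 8

rB=8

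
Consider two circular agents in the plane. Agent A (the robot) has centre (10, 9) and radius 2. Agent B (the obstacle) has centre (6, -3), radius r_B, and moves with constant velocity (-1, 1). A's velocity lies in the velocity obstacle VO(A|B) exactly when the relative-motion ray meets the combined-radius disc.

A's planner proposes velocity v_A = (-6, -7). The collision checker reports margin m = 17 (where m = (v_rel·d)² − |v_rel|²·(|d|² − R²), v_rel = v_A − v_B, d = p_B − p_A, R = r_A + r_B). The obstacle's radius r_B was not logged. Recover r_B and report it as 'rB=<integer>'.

m = 17
d = (-4, -12);  v_rel = (-5, -8),  |v_rel|² = 89
v_rel×d = (-5)·(-12) − (-8)·(-4) = 28
since m = R²·89 − 28²:  R² = (784 + 17) / 89 = 9
R = √9 = 3  ⇒  r_B = 3 − 2 = 1

rB=1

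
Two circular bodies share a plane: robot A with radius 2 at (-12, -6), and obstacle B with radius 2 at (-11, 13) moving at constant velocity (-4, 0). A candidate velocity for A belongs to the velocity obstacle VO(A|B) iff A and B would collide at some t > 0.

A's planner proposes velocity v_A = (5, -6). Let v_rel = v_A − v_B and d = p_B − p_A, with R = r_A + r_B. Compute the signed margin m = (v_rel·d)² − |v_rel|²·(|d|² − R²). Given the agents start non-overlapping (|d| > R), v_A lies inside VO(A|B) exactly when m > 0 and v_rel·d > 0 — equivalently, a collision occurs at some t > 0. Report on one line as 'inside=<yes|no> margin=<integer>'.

d = (1, 19),  |d|² = 362;  R = 2+2 = 4,  c = 362−4² = 346
v_rel = (9, -6),  |v_rel|² = 117;  v_rel·d = (9)·(1) + (-6)·(19) = -105
117·t² + 210·t + 346 = 0  ⇒  m = (-105)² − 117·346 = -29457
m = -29457 < 0,  v_rel·d = -105 < 0  ⇒  outside

inside=no margin=-29457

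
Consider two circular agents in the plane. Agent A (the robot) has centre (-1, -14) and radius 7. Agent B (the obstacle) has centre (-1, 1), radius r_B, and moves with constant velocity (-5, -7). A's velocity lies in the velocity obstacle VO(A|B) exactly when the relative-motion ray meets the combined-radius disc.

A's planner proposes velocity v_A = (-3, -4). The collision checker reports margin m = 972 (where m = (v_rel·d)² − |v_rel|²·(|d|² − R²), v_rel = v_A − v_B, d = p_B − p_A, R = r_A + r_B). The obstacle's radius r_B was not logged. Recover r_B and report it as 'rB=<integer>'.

m = 972
d = (0, 15);  v_rel = (2, 3),  |v_rel|² = 13
v_rel×d = (2)·(15) − (3)·(0) = 30
since m = R²·13 − 30²:  R² = (900 + 972) / 13 = 144
R = √144 = 12  ⇒  r_B = 12 − 7 = 5

rB=5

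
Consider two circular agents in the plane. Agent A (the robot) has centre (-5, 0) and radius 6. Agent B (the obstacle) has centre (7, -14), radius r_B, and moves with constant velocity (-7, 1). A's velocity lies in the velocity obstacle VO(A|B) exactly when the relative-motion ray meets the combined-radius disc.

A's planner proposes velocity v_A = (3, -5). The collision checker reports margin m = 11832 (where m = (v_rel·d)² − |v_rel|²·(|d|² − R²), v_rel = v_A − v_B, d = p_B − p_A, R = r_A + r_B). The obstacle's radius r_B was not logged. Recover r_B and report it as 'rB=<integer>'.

m = 11832
d = (12, -14);  v_rel = (10, -6),  |v_rel|² = 136
v_rel×d = (10)·(-14) − (-6)·(12) = -68
since m = R²·136 − (-68)²:  R² = (4624 + 11832) / 136 = 121
R = √121 = 11  ⇒  r_B = 11 − 6 = 5

rB=5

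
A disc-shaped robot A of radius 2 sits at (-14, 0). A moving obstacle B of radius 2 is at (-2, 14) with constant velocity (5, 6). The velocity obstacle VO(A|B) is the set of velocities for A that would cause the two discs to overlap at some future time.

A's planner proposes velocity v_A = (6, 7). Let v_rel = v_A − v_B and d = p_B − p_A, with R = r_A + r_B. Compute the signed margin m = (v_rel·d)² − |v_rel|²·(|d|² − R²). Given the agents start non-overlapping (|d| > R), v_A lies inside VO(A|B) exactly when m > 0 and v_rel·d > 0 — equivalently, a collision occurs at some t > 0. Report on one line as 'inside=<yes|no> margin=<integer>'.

d = (12, 14),  |d|² = 340;  R = 2+2 = 4,  c = 340−4² = 324
v_rel = (1, 1),  |v_rel|² = 2;  v_rel·d = (1)·(12) + (1)·(14) = 26
2·t² − 52·t + 324 = 0  ⇒  m = 26² − 2·324 = 28
m = 28 > 0,  v_rel·d = 26 > 0  ⇒  inside

inside=yes margin=28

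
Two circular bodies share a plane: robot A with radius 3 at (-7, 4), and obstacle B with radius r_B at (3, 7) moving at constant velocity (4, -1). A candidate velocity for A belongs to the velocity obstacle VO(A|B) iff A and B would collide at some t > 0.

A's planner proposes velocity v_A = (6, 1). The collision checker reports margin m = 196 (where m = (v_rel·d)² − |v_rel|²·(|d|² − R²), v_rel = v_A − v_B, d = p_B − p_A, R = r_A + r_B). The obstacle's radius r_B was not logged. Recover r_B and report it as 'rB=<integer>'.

m = 196
d = (10, 3);  v_rel = (2, 2),  |v_rel|² = 8
v_rel×d = (2)·(3) − (2)·(10) = -14
since m = R²·8 − (-14)²:  R² = (196 + 196) / 8 = 49
R = √49 = 7  ⇒  r_B = 7 − 3 = 4

rB=4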